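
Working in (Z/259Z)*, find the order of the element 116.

36

Since 116 ∈ (Z/259Z)^×, its order divides φ(259) = φ(7·37) = (7−1)·(37−1) = 6·36 = 216 = 2^3 · 3^3.
Divisors of 216: 1, 2, 3, 4, 6, 8, 9, 12, 18, 24, 27, 36, 54, 72, 108, 216.
Check 116^d mod 259 for each divisor in increasing order:
116^1 ≡ 116 (mod 259)
116^2 ≡ 247 (mod 259)
116^3 ≡ 162 (mod 259)
116^4 ≡ 144 (mod 259)
116^6 ≡ 85 (mod 259)
116^8 ≡ 16 (mod 259)
116^9 ≡ 43 (mod 259)
116^12 ≡ 232 (mod 259)
116^18 ≡ 36 (mod 259)
116^24 ≡ 211 (mod 259)
116^27 ≡ 253 (mod 259)
116^36 ≡ 1 (mod 259) ✓
Therefore the multiplicative order of 116 modulo 259 is 36.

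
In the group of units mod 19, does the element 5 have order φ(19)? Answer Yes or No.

No

φ(19) = 19 − 1 = 18 = 2 · 3^2.
5 is a primitive root mod 19 iff 5^(φ(19)/q) ≢ 1 for every prime q | φ(19), i.e. q ∈ {2, 3}.
5^9 ≡ 1 (mod 19)  [q = 2: ≡ 1 ✗]
5^6 ≡ 7 (mod 19)  [q = 3: ≢ 1 ✓]
5^9 ≡ 1 shows ord(5) | 9, strictly less than φ(19); not a primitive root.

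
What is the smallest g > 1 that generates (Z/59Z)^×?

2

φ(59) = 59 − 1 = 58 = 2 · 29.
g is a primitive root iff g^(58/q) ≢ 1 (mod 59) for each prime q ∈ {2, 29}.
g = 2: 2^29 ≡ 58; 2^2 ≡ 4 — none is 1, so 2 is a primitive root.
The smallest primitive root modulo 59 is 2.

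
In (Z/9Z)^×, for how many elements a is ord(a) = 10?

0

φ(9) = φ(3^2) = 3·(3−1) = 6 = 2 · 3.
(Z/9Z)^× is cyclic (|G| = 6); a cyclic group of order m has exactly φ(d) elements of each order d | m, and none otherwise.
Since 10 ∤ 6, the count is 0.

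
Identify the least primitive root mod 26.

7

φ(26) = φ(2)·φ(13) = 1·12 = 12 = 2^2 · 3.
Test candidates g = 2, 3, … against the prime factors q ∈ {2, 3} of φ(26): g is a generator iff g^(12/q) ≢ 1 for every such q.
g = 2: gcd(2, 26) = 2 > 1, not a unit — skip.
g = 3: 3^6 ≡ 1 — hits 1, so not a primitive root.
g = 4: gcd(4, 26) = 2 > 1, not a unit — skip.
g = 5: 5^6 ≡ 25; 5^4 ≡ 1 — hits 1, so not a primitive root.
g = 6: gcd(6, 26) = 2 > 1, not a unit — skip.
g = 7: 7^6 ≡ 25; 7^4 ≡ 9 — none is 1, so 7 is a primitive root.
Hence the least primitive root of 26 is 7.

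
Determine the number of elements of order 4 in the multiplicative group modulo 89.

φ(89) = 89 − 1 = 88 = 2^3 · 11.
In a cyclic group of order 88, there are φ(d) elements of order d for each divisor d of 88, and zero for non-divisors.
4 = 2^2 divides 88, and φ(4) = 2.

2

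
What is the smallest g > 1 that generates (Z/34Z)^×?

φ(34) = φ(2)·φ(17) = 1·16 = 16 = 2^4.
Test candidates g = 2, 3, … against the prime factors q ∈ {2} of φ(34): g is a generator iff g^(16/q) ≢ 1 for every such q.
g = 2: gcd(2, 34) = 2 > 1, not a unit — skip.
g = 3: 3^8 ≡ 33 — none is 1, so 3 is a primitive root.
So 3 is the smallest generator of (Z/34Z)^×.

3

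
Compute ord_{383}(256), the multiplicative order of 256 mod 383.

191

The order of 256 must divide φ(383) = 383 − 1 = 382 = 2 · 191.
Divisors of 382: 1, 2, 191, 382.
Check 256^d mod 383 for each divisor in increasing order:
256^1 ≡ 256 (mod 383)
256^2 ≡ 43 (mod 383)
256^191 ≡ 1 (mod 383) ✓
The smallest such exponent is 191, so the order of 256 is 191.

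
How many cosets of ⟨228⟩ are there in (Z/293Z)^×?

2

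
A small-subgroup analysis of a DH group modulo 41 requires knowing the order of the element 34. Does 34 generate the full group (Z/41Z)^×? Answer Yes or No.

Yes

φ(41) = 41 − 1 = 40 = 2^3 · 5.
It suffices to check that the order of 34 is not a proper divisor of 40: compute 34^(40/q) for q ∈ {2, 5}.
34^20 ≡ 40 (mod 41)  [q = 2: ≢ 1 ✓]
34^8 ≡ 37 (mod 41)  [q = 5: ≢ 1 ✓]
All checks pass, so 34 has order 40 and is a primitive root modulo 41.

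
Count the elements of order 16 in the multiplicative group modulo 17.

8

φ(17) = 17 − 1 = 16 = 2^4.
Since (Z/17Z)^× is cyclic of order 16, the number of elements of order d is φ(d) when d | 16 and 0 otherwise.
16 = 2^4 divides 16, and φ(16) = 8.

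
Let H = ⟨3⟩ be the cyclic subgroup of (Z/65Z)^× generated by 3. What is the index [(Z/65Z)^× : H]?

The order of 3 must divide φ(65) = φ(5·13) = (5−1)·(13−1) = 4·12 = 48 = 2^4 · 3.
Divisors of 48: 1, 2, 3, 4, 6, 8, 12, 16, 24, 48.
Test each divisor d:
3^1 ≡ 3 (mod 65)
3^2 ≡ 9 (mod 65)
3^3 ≡ 27 (mod 65)
3^4 ≡ 16 (mod 65)
3^6 ≡ 14 (mod 65)
3^8 ≡ 61 (mod 65)
3^12 ≡ 1 (mod 65) ✓
So ord_65(3) = 12, hence |⟨3⟩| = 12.
The index is φ(65) / ord(3) = 48 / 12 = 4.

4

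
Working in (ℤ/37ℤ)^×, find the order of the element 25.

18

Since 25 ∈ (Z/37Z)^×, its order divides φ(37) = 37 − 1 = 36 = 2^2 · 3^2.
Divisors of 36: 1, 2, 3, 4, 6, 9, 12, 18, 36.
Evaluate successive powers at the divisors of 36:
25^1 ≡ 25
25^2 ≡ 33
25^3 ≡ 11
25^4 ≡ 16
25^6 ≡ 10
25^9 ≡ 36
25^12 ≡ 26
25^18 ≡ 1
Hence ord(25) = 18.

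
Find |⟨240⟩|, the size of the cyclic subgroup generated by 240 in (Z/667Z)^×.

308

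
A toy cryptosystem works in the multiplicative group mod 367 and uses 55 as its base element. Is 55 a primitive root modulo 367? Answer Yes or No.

φ(367) = 367 − 1 = 366 = 2 · 3 · 61.
It suffices to check that the order of 55 is not a proper divisor of 366: compute 55^(366/q) for q ∈ {2, 3, 61}.
55^183 ≡ 1 (mod 367)  [q = 2: ≡ 1 ✗]
55^122 ≡ 283 (mod 367)  [q = 3: ≢ 1 ✓]
55^6 ≡ 329 (mod 367)  [q = 61: ≢ 1 ✓]
Since 55^183 ≡ 1, the order of 55 divides 183 < 366, so 55 is not a primitive root.

No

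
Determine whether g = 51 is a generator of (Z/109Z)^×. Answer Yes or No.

φ(109) = 109 − 1 = 108 = 2^2 · 3^3.
51 is a primitive root mod 109 iff 51^(φ(109)/q) ≢ 1 for every prime q | φ(109), i.e. q ∈ {2, 3}.
51^54 ≡ 108 (mod 109)  [q = 2: ≢ 1 ✓]
51^36 ≡ 63 (mod 109)  [q = 3: ≢ 1 ✓]
None equal 1, so ord_109(51) = 108: 51 is a primitive root.

Yes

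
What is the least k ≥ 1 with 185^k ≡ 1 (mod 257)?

128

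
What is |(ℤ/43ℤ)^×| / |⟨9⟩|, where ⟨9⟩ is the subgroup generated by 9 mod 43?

2

By Lagrange's theorem, ord_43(9) divides φ(43) = 43 − 1 = 42 = 2 · 3 · 7.
Divisors of 42: 1, 2, 3, 6, 7, 14, 21, 42.
Compute 9^d (mod 43) for the divisors d until we hit 1:
9^1 ≡ 9 (mod 43)
9^2 ≡ 38 (mod 43)
9^3 ≡ 41 (mod 43)
9^6 ≡ 4 (mod 43)
9^7 ≡ 36 (mod 43)
9^14 ≡ 6 (mod 43)
9^21 ≡ 1 (mod 43) ✓
Thus |⟨9⟩| = ord(9) = 21.
[(Z/43Z)^× : ⟨9⟩] = 42/21 = 2.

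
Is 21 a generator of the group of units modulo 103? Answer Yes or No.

Yes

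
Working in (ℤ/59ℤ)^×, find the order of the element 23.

By Lagrange's theorem, ord_59(23) divides φ(59) = 59 − 1 = 58 = 2 · 29.
Divisors of 58: 1, 2, 29, 58.
Compute 23^d (mod 59) for the divisors d until we hit 1:
23^1 ≡ 23
23^2 ≡ 57
23^29 ≡ 58
23^58 ≡ 1
Therefore the multiplicative order of 23 modulo 59 is 58.

58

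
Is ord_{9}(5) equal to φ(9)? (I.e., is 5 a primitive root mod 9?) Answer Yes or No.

Yes

φ(9) = φ(3^2) = 3·(3−1) = 6 = 2 · 3.
An element g generates (Z/9Z)^× iff g^(6/q) ≢ 1 (mod 9) for each prime q ∈ {2, 3}.
5^3 ≡ 8 (mod 9)  [q = 2: ≢ 1 ✓]
5^2 ≡ 7 (mod 9)  [q = 3: ≢ 1 ✓]
Every test exponent gives a nontrivial residue, hence 5 generates the full group.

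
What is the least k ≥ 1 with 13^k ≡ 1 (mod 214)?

53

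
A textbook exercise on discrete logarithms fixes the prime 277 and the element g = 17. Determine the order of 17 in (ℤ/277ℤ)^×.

276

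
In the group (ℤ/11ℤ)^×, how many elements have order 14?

φ(11) = 11 − 1 = 10 = 2 · 5.
(Z/11Z)^× is cyclic (|G| = 10); a cyclic group of order m has exactly φ(d) elements of each order d | m, and none otherwise.
Since 14 ∤ 10, the count is 0.

0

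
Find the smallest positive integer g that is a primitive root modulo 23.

5

φ(23) = 23 − 1 = 22 = 2 · 11.
g is a primitive root iff g^(22/q) ≢ 1 (mod 23) for each prime q ∈ {2, 11}.
g = 2: 2^11 ≡ 1 — hits 1, so not a primitive root.
g = 3: 3^11 ≡ 1 — hits 1, so not a primitive root.
g = 4: 4^11 ≡ 1 — hits 1, so not a primitive root.
g = 5: 5^11 ≡ 22; 5^2 ≡ 2 — none is 1, so 5 is a primitive root.
The smallest primitive root modulo 23 is 5.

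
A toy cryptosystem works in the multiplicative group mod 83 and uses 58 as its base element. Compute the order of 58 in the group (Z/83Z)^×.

ord(58) | φ(83) = 83 − 1 = 82 = 2 · 41.
Divisors of 82: 1, 2, 41, 82.
Compute 58^d (mod 83) for the divisors d until we hit 1:
58^1 ≡ 58
58^2 ≡ 44
58^41 ≡ 82
58^82 ≡ 1
The smallest such exponent is 82, so the order of 58 is 82.

82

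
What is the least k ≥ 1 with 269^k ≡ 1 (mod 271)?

ord(269) | φ(271) = 271 − 1 = 270 = 2 · 3^3 · 5.
Divisors of 270: 1, 2, 3, 5, 6, 9, 10, 15, 18, 27, 30, 45, 54, 90, 135, 270.
Evaluate successive powers at the divisors of 270:
269^1 ≡ 269
269^2 ≡ 4
269^3 ≡ 263
269^5 ≡ 239
269^6 ≡ 64
269^9 ≡ 30
269^10 ≡ 211
269^15 ≡ 23
269^18 ≡ 87
269^27 ≡ 171
269^30 ≡ 258
269^45 ≡ 243
269^54 ≡ 244
269^90 ≡ 242
269^135 ≡ 270
269^270 ≡ 1
Therefore the multiplicative order of 269 modulo 271 is 270.

270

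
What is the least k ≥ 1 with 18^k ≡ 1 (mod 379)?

378

ord(18) | φ(379) = 379 − 1 = 378 = 2 · 3^3 · 7.
Divisors of 378: 1, 2, 3, 6, 7, 9, 14, 18, 21, 27, 42, 54, 63, 126, 189, 378.
Test each divisor d:
18^1 ≡ 18 (mod 379)
18^2 ≡ 324 (mod 379)
18^3 ≡ 147 (mod 379)
18^6 ≡ 6 (mod 379)
18^7 ≡ 108 (mod 379)
18^9 ≡ 124 (mod 379)
18^14 ≡ 294 (mod 379)
18^18 ≡ 216 (mod 379)
18^21 ≡ 295 (mod 379)
18^27 ≡ 254 (mod 379)
18^42 ≡ 234 (mod 379)
18^54 ≡ 86 (mod 379)
18^63 ≡ 52 (mod 379)
18^126 ≡ 51 (mod 379)
18^189 ≡ 378 (mod 379)
18^378 ≡ 1 (mod 379) ✓
So ord_379(18) = 378.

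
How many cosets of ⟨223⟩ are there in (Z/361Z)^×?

1

The order of 223 must divide φ(361) = φ(19^2) = 19·(19−1) = 342 = 2 · 3^2 · 19.
Divisors of 342: 1, 2, 3, 6, 9, 18, 19, 38, 57, 114, 171, 342.
Check 223^d mod 361 for each divisor in increasing order:
223^1 ≡ 223 (mod 361)
223^2 ≡ 272 (mod 361)
223^3 ≡ 8 (mod 361)
223^6 ≡ 64 (mod 361)
223^9 ≡ 151 (mod 361)
223^18 ≡ 58 (mod 361)
223^19 ≡ 299 (mod 361)
223^38 ≡ 234 (mod 361)
223^57 ≡ 293 (mod 361)
223^114 ≡ 292 (mod 361)
223^171 ≡ 360 (mod 361)
223^342 ≡ 1 (mod 361) ✓
So ord_361(223) = 342, hence |⟨223⟩| = 342.
Index = |(Z/361Z)^×| / |⟨223⟩| = 342 / 342 = 1.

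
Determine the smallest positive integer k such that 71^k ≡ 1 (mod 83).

ord(71) | φ(83) = 83 − 1 = 82 = 2 · 41.
Divisors of 82: 1, 2, 41, 82.
Check 71^d mod 83 for each divisor in increasing order:
71^1 ≡ 71
71^2 ≡ 61
71^41 ≡ 82
71^82 ≡ 1
Therefore the multiplicative order of 71 modulo 83 is 82.

82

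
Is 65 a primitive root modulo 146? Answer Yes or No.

φ(146) = φ(2)·φ(73) = 1·72 = 72 = 2^3 · 3^2.
It suffices to check that the order of 65 is not a proper divisor of 72: compute 65^(72/q) for q ∈ {2, 3}.
65^36 ≡ 1 (mod 146)  [q = 2: ≡ 1 ✗]
65^24 ≡ 1 (mod 146)  [q = 3: ≡ 1 ✗]
The check at q = 2 fails, so 65 generates a proper subgroup.

No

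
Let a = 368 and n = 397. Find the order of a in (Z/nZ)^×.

ord(368) | φ(397) = 397 − 1 = 396 = 2^2 · 3^2 · 11.
Divisors of 396: 1, 2, 3, 4, 6, 9, 11, 12, 18, 22, 33, 36, 44, 66, 99, 132, 198, 396.
Test each divisor d:
368^1 ≡ 368 (mod 397)
368^2 ≡ 47 (mod 397)
368^3 ≡ 225 (mod 397)
368^4 ≡ 224 (mod 397)
368^6 ≡ 206 (mod 397)
368^9 ≡ 298 (mod 397)
368^11 ≡ 111 (mod 397)
368^12 ≡ 354 (mod 397)
368^18 ≡ 273 (mod 397)
368^22 ≡ 14 (mod 397)
368^33 ≡ 363 (mod 397)
368^36 ≡ 290 (mod 397)
368^44 ≡ 196 (mod 397)
368^66 ≡ 362 (mod 397)
368^99 ≡ 396 (mod 397)
368^132 ≡ 34 (mod 397)
368^198 ≡ 1 (mod 397) ✓
Hence ord(368) = 198.

198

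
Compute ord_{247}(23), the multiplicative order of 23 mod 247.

18

Since 23 ∈ (Z/247Z)^×, its order divides φ(247) = φ(13·19) = (13−1)·(19−1) = 12·18 = 216 = 2^3 · 3^3.
Divisors of 216: 1, 2, 3, 4, 6, 8, 9, 12, 18, 24, 27, 36, 54, 72, 108, 216.
Evaluate successive powers at the divisors of 216:
23^1 ≡ 23 (mod 247)
23^2 ≡ 35 (mod 247)
23^3 ≡ 64 (mod 247)
23^4 ≡ 237 (mod 247)
23^6 ≡ 144 (mod 247)
23^8 ≡ 100 (mod 247)
23^9 ≡ 77 (mod 247)
23^12 ≡ 235 (mod 247)
23^18 ≡ 1 (mod 247) ✓
Hence ord(23) = 18.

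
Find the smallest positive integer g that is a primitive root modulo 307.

5

φ(307) = 307 − 1 = 306 = 2 · 3^2 · 17.
g is a primitive root iff g^(306/q) ≢ 1 (mod 307) for each prime q ∈ {2, 3, 17}.
g = 2: 2^153 ≡ 306; 2^102 ≡ 1 — hits 1, so not a primitive root.
g = 3: 3^153 ≡ 306; 3^102 ≡ 1 — hits 1, so not a primitive root.
g = 4: 4^153 ≡ 1 — hits 1, so not a primitive root.
g = 5: 5^153 ≡ 306; 5^102 ≡ 289; 5^18 ≡ 81 — none is 1, so 5 is a primitive root.
The smallest primitive root modulo 307 is 5.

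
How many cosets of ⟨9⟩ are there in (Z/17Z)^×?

2

Since 9 ∈ (Z/17Z)^×, its order divides φ(17) = 17 − 1 = 16 = 2^4.
Divisors of 16: 1, 2, 4, 8, 16.
Compute 9^d (mod 17) for the divisors d until we hit 1:
9^1 ≡ 9
9^2 ≡ 13
9^4 ≡ 16
9^8 ≡ 1
So ord_17(9) = 8, hence |⟨9⟩| = 8.
The index is φ(17) / ord(9) = 16 / 8 = 2.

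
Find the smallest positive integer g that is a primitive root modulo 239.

φ(239) = 239 − 1 = 238 = 2 · 7 · 17.
Test candidates g = 2, 3, … against the prime factors q ∈ {2, 7, 17} of φ(239): g is a generator iff g^(238/q) ≢ 1 for every such q.
g = 2: 2^119 ≡ 1 — hits 1, so not a primitive root.
g = 3: 3^119 ≡ 1 — hits 1, so not a primitive root.
g = 4: 4^119 ≡ 1 — hits 1, so not a primitive root.
g = 5: 5^119 ≡ 1 — hits 1, so not a primitive root.
g = 6: 6^119 ≡ 1 — hits 1, so not a primitive root.
g = 7: 7^119 ≡ 238; 7^34 ≡ 24; 7^14 ≡ 211 — none is 1, so 7 is a primitive root.
The smallest primitive root modulo 239 is 7.

7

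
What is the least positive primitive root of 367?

φ(367) = 367 − 1 = 366 = 2 · 3 · 61.
Test candidates g = 2, 3, … against the prime factors q ∈ {2, 3, 61} of φ(367): g is a generator iff g^(366/q) ≢ 1 for every such q.
g = 2: 2^183 ≡ 1 — hits 1, so not a primitive root.
g = 3: 3^183 ≡ 366; 3^122 ≡ 1 — hits 1, so not a primitive root.
g = 4: 4^183 ≡ 1 — hits 1, so not a primitive root.
g = 5: 5^183 ≡ 366; 5^122 ≡ 1 — hits 1, so not a primitive root.
g = 6: 6^183 ≡ 366; 6^122 ≡ 283; 6^6 ≡ 47 — none is 1, so 6 is a primitive root.
So 6 is the smallest generator of (Z/367Z)^×.

6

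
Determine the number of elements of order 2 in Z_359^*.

φ(359) = 359 − 1 = 358 = 2 · 179.
In a cyclic group of order 358, there are φ(d) elements of order d for each divisor d of 358, and zero for non-divisors.
2 | 358, and φ(2) = 2 − 1 = 1.

1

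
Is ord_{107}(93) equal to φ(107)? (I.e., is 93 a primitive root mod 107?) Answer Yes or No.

Yes

φ(107) = 107 − 1 = 106 = 2 · 53.
93 is a primitive root mod 107 iff 93^(φ(107)/q) ≢ 1 for every prime q | φ(107), i.e. q ∈ {2, 53}.
93^53 ≡ 106 (mod 107)  [q = 2: ≢ 1 ✓]
93^2 ≡ 89 (mod 107)  [q = 53: ≢ 1 ✓]
None equal 1, so ord_107(93) = 106: 93 is a primitive root.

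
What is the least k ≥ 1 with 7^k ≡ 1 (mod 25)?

4

By Lagrange's theorem, ord_25(7) divides φ(25) = φ(5^2) = 5·(5−1) = 20 = 2^2 · 5.
Divisors of 20: 1, 2, 4, 5, 10, 20.
Evaluate successive powers at the divisors of 20:
7^1 ≡ 7 (mod 25)
7^2 ≡ 24 (mod 25)
7^4 ≡ 1 (mod 25) ✓
So ord_25(7) = 4.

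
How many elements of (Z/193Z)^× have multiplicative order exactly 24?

φ(193) = 193 − 1 = 192 = 2^6 · 3.
In a cyclic group of order 192, there are φ(d) elements of order d for each divisor d of 192, and zero for non-divisors.
24 = 2^3 · 3 divides 192, and φ(24) = 8.

8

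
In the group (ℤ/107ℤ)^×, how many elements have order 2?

φ(107) = 107 − 1 = 106 = 2 · 53.
Since (Z/107Z)^× is cyclic of order 106, the number of elements of order d is φ(d) when d | 106 and 0 otherwise.
2 | 106, and φ(2) = 2 − 1 = 1.

1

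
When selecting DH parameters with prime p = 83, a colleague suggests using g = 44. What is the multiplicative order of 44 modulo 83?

41

Since 44 ∈ (Z/83Z)^×, its order divides φ(83) = 83 − 1 = 82 = 2 · 41.
Divisors of 82: 1, 2, 41, 82.
Check 44^d mod 83 for each divisor in increasing order:
44^1 ≡ 44
44^2 ≡ 27
44^41 ≡ 1
Hence ord(44) = 41.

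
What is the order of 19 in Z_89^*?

88

By Lagrange's theorem, ord_89(19) divides φ(89) = 89 − 1 = 88 = 2^3 · 11.
Divisors of 88: 1, 2, 4, 8, 11, 22, 44, 88.
Compute 19^d (mod 89) for the divisors d until we hit 1:
19^1 ≡ 19
19^2 ≡ 5
19^4 ≡ 25
19^8 ≡ 2
19^11 ≡ 12
19^22 ≡ 55
19^44 ≡ 88
19^88 ≡ 1
So ord_89(19) = 88.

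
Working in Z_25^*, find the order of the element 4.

By Lagrange's theorem, ord_25(4) divides φ(25) = φ(5^2) = 5·(5−1) = 20 = 2^2 · 5.
Divisors of 20: 1, 2, 4, 5, 10, 20.
Check 4^d mod 25 for each divisor in increasing order:
4^1 ≡ 4
4^2 ≡ 16
4^4 ≡ 6
4^5 ≡ 24
4^10 ≡ 1
Therefore the multiplicative order of 4 modulo 25 is 10.

10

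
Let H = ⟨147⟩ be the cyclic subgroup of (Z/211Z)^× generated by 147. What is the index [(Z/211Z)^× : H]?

3

Since 147 ∈ (Z/211Z)^×, its order divides φ(211) = 211 − 1 = 210 = 2 · 3 · 5 · 7.
Divisors of 210: 1, 2, 3, 5, 6, 7, 10, 14, 15, 21, 30, 35, 42, 70, 105, 210.
Evaluate successive powers at the divisors of 210:
147^1 ≡ 147 (mod 211)
147^2 ≡ 87 (mod 211)
147^3 ≡ 129 (mod 211)
147^5 ≡ 40 (mod 211)
147^6 ≡ 183 (mod 211)
147^7 ≡ 104 (mod 211)
147^10 ≡ 123 (mod 211)
147^14 ≡ 55 (mod 211)
147^15 ≡ 67 (mod 211)
147^21 ≡ 23 (mod 211)
147^30 ≡ 58 (mod 211)
147^35 ≡ 210 (mod 211)
147^42 ≡ 107 (mod 211)
147^70 ≡ 1 (mod 211) ✓
The order of 147 is 70, so the subgroup it generates has 70 elements.
[(Z/211Z)^× : ⟨147⟩] = 210/70 = 3.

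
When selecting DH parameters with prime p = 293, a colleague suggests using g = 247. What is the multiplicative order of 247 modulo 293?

By Lagrange's theorem, ord_293(247) divides φ(293) = 293 − 1 = 292 = 2^2 · 73.
Divisors of 292: 1, 2, 4, 73, 146, 292.
Check 247^d mod 293 for each divisor in increasing order:
247^1 ≡ 247
247^2 ≡ 65
247^4 ≡ 123
247^73 ≡ 292
247^146 ≡ 1
The smallest such exponent is 146, so the order of 247 is 146.

146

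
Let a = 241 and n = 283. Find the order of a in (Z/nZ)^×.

The order of 241 must divide φ(283) = 283 − 1 = 282 = 2 · 3 · 47.
Divisors of 282: 1, 2, 3, 6, 47, 94, 141, 282.
Compute 241^d (mod 283) for the divisors d until we hit 1:
241^1 ≡ 241 (mod 283)
241^2 ≡ 66 (mod 283)
241^3 ≡ 58 (mod 283)
241^6 ≡ 251 (mod 283)
241^47 ≡ 282 (mod 283)
241^94 ≡ 1 (mod 283) ✓
Therefore the multiplicative order of 241 modulo 283 is 94.

94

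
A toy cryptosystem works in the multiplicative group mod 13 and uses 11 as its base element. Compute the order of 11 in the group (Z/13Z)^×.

ord(11) | φ(13) = 13 − 1 = 12 = 2^2 · 3.
Divisors of 12: 1, 2, 3, 4, 6, 12.
Test each divisor d:
11^1 ≡ 11
11^2 ≡ 4
11^3 ≡ 5
11^4 ≡ 3
11^6 ≡ 12
11^12 ≡ 1
So ord_13(11) = 12.

12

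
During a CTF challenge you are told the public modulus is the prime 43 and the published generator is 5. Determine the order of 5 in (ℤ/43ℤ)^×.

ord(5) | φ(43) = 43 − 1 = 42 = 2 · 3 · 7.
Divisors of 42: 1, 2, 3, 6, 7, 14, 21, 42.
Check 5^d mod 43 for each divisor in increasing order:
5^1 ≡ 5 (mod 43)
5^2 ≡ 25 (mod 43)
5^3 ≡ 39 (mod 43)
5^6 ≡ 16 (mod 43)
5^7 ≡ 37 (mod 43)
5^14 ≡ 36 (mod 43)
5^21 ≡ 42 (mod 43)
5^42 ≡ 1 (mod 43) ✓
Therefore the multiplicative order of 5 modulo 43 is 42.

42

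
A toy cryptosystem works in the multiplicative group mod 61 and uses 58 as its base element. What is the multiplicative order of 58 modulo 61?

5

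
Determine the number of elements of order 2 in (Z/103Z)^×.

φ(103) = 103 − 1 = 102 = 2 · 3 · 17.
(Z/103Z)^× is cyclic (|G| = 102); a cyclic group of order m has exactly φ(d) elements of each order d | m, and none otherwise.
2 | 102, and φ(2) = 2 − 1 = 1.

1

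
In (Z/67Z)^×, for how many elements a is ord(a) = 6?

φ(67) = 67 − 1 = 66 = 2 · 3 · 11.
In a cyclic group of order 66, there are φ(d) elements of order d for each divisor d of 66, and zero for non-divisors.
6 = 2 · 3 divides 66, and φ(6) = 2.

2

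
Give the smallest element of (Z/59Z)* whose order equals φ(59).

2

φ(59) = 59 − 1 = 58 = 2 · 29.
Test candidates g = 2, 3, … against the prime factors q ∈ {2, 29} of φ(59): g is a generator iff g^(58/q) ≢ 1 for every such q.
g = 2: 2^29 ≡ 58; 2^2 ≡ 4 — none is 1, so 2 is a primitive root.
The smallest primitive root modulo 59 is 2.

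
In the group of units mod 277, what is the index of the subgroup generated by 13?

Since 13 ∈ (Z/277Z)^×, its order divides φ(277) = 277 − 1 = 276 = 2^2 · 3 · 23.
Divisors of 276: 1, 2, 3, 4, 6, 12, 23, 46, 69, 92, 138, 276.
Evaluate successive powers at the divisors of 276:
13^1 ≡ 13
13^2 ≡ 169
13^3 ≡ 258
13^4 ≡ 30
13^6 ≡ 84
13^12 ≡ 131
13^23 ≡ 276
13^46 ≡ 1
Thus |⟨13⟩| = ord(13) = 46.
[(Z/277Z)^× : ⟨13⟩] = 276/46 = 6.

6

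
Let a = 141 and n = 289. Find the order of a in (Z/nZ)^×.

ord(141) | φ(289) = φ(17^2) = 17·(17−1) = 272 = 2^4 · 17.
Divisors of 272: 1, 2, 4, 8, 16, 17, 34, 68, 136, 272.
Test each divisor d:
141^1 ≡ 141 (mod 289)
141^2 ≡ 229 (mod 289)
141^4 ≡ 132 (mod 289)
141^8 ≡ 84 (mod 289)
141^16 ≡ 120 (mod 289)
141^17 ≡ 158 (mod 289)
141^34 ≡ 110 (mod 289)
141^68 ≡ 251 (mod 289)
141^136 ≡ 288 (mod 289)
141^272 ≡ 1 (mod 289) ✓
Therefore the multiplicative order of 141 modulo 289 is 272.

272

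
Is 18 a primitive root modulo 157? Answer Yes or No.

Yes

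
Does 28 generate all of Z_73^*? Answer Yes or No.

φ(73) = 73 − 1 = 72 = 2^3 · 3^2.
An element g generates (Z/73Z)^× iff g^(72/q) ≢ 1 (mod 73) for each prime q ∈ {2, 3}.
28^36 ≡ 72 (mod 73)  [q = 2: ≢ 1 ✓]
28^24 ≡ 8 (mod 73)  [q = 3: ≢ 1 ✓]
None equal 1, so ord_73(28) = 72: 28 is a primitive root.

Yes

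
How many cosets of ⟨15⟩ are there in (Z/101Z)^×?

By Lagrange's theorem, ord_101(15) divides φ(101) = 101 − 1 = 100 = 2^2 · 5^2.
Divisors of 100: 1, 2, 4, 5, 10, 20, 25, 50, 100.
Check 15^d mod 101 for each divisor in increasing order:
15^1 ≡ 15 (mod 101)
15^2 ≡ 23 (mod 101)
15^4 ≡ 24 (mod 101)
15^5 ≡ 57 (mod 101)
15^10 ≡ 17 (mod 101)
15^20 ≡ 87 (mod 101)
15^25 ≡ 10 (mod 101)
15^50 ≡ 100 (mod 101)
15^100 ≡ 1 (mod 101) ✓
Thus |⟨15⟩| = ord(15) = 100.
Index = |(Z/101Z)^×| / |⟨15⟩| = 100 / 100 = 1.

1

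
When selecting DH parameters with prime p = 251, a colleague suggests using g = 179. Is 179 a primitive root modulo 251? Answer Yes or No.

No

φ(251) = 251 − 1 = 250 = 2 · 5^3.
It suffices to check that the order of 179 is not a proper divisor of 250: compute 179^(250/q) for q ∈ {2, 5}.
179^125 ≡ 1 (mod 251)  [q = 2: ≡ 1 ✗]
179^50 ≡ 20 (mod 251)  [q = 5: ≢ 1 ✓]
Since 179^125 ≡ 1, the order of 179 divides 125 < 250, so 179 is not a primitive root.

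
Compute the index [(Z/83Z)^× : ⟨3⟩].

2

ord(3) | φ(83) = 83 − 1 = 82 = 2 · 41.
Divisors of 82: 1, 2, 41, 82.
Test each divisor d:
3^1 ≡ 3 (mod 83)
3^2 ≡ 9 (mod 83)
3^41 ≡ 1 (mod 83) ✓
So ord_83(3) = 41, hence |⟨3⟩| = 41.
The index is φ(83) / ord(3) = 82 / 41 = 2.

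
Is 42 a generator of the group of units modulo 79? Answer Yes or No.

φ(79) = 79 − 1 = 78 = 2 · 3 · 13.
Test 42^(78/q) mod 79 for each prime factor q of 78:
42^39 ≡ 1 (mod 79)  [q = 2: ≡ 1 ✗]
42^26 ≡ 23 (mod 79)  [q = 3: ≢ 1 ✓]
42^6 ≡ 38 (mod 79)  [q = 13: ≢ 1 ✓]
42^39 ≡ 1 shows ord(42) | 39, strictly less than φ(79); not a primitive root.

No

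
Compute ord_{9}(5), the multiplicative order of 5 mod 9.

By Lagrange's theorem, ord_9(5) divides φ(9) = φ(3^2) = 3·(3−1) = 6 = 2 · 3.
Divisors of 6: 1, 2, 3, 6.
Evaluate successive powers at the divisors of 6:
5^1 ≡ 5
5^2 ≡ 7
5^3 ≡ 8
5^6 ≡ 1
So ord_9(5) = 6.

6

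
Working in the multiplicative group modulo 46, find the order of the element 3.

11

ord(3) | φ(46) = φ(2)·φ(23) = 1·22 = 22 = 2 · 11.
Divisors of 22: 1, 2, 11, 22.
Test each divisor d:
3^1 ≡ 3 (mod 46)
3^2 ≡ 9 (mod 46)
3^11 ≡ 1 (mod 46) ✓
Therefore the multiplicative order of 3 modulo 46 is 11.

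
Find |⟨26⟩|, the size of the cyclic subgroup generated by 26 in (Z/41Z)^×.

40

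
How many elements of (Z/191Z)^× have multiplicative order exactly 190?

72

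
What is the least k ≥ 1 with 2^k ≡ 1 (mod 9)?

6

The order of 2 must divide φ(9) = φ(3^2) = 3·(3−1) = 6 = 2 · 3.
Divisors of 6: 1, 2, 3, 6.
Evaluate successive powers at the divisors of 6:
2^1 ≡ 2 (mod 9)
2^2 ≡ 4 (mod 9)
2^3 ≡ 8 (mod 9)
2^6 ≡ 1 (mod 9) ✓
The smallest such exponent is 6, so the order of 2 is 6.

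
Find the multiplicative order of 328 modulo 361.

171

Since 328 ∈ (Z/361Z)^×, its order divides φ(361) = φ(19^2) = 19·(19−1) = 342 = 2 · 3^2 · 19.
Divisors of 342: 1, 2, 3, 6, 9, 18, 19, 38, 57, 114, 171, 342.
Check 328^d mod 361 for each divisor in increasing order:
328^1 ≡ 328 (mod 361)
328^2 ≡ 6 (mod 361)
328^3 ≡ 163 (mod 361)
328^6 ≡ 216 (mod 361)
328^9 ≡ 191 (mod 361)
328^18 ≡ 20 (mod 361)
328^19 ≡ 62 (mod 361)
328^38 ≡ 234 (mod 361)
328^57 ≡ 68 (mod 361)
328^114 ≡ 292 (mod 361)
328^171 ≡ 1 (mod 361) ✓
So ord_361(328) = 171.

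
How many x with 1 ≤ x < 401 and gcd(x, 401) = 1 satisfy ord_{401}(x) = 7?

0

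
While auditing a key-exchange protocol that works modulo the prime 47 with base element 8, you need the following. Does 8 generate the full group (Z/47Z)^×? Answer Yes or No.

φ(47) = 47 − 1 = 46 = 2 · 23.
An element g generates (Z/47Z)^× iff g^(46/q) ≢ 1 (mod 47) for each prime q ∈ {2, 23}.
8^23 ≡ 1 (mod 47)  [q = 2: ≡ 1 ✗]
8^2 ≡ 17 (mod 47)  [q = 23: ≢ 1 ✓]
8^23 ≡ 1 shows ord(8) | 23, strictly less than φ(47); not a primitive root.

No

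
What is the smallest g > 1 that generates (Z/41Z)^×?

6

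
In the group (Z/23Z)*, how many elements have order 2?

1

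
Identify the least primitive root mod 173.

2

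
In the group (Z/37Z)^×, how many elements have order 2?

1

φ(37) = 37 − 1 = 36 = 2^2 · 3^2.
Since (Z/37Z)^× is cyclic of order 36, the number of elements of order d is φ(d) when d | 36 and 0 otherwise.
2 | 36, and φ(2) = 2 − 1 = 1.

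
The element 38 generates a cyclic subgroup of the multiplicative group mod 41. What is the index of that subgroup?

5

Since 38 ∈ (Z/41Z)^×, its order divides φ(41) = 41 − 1 = 40 = 2^3 · 5.
Divisors of 40: 1, 2, 4, 5, 8, 10, 20, 40.
Check 38^d mod 41 for each divisor in increasing order:
38^1 ≡ 38
38^2 ≡ 9
38^4 ≡ 40
38^5 ≡ 3
38^8 ≡ 1
So ord_41(38) = 8, hence |⟨38⟩| = 8.
The index is φ(41) / ord(38) = 40 / 8 = 5.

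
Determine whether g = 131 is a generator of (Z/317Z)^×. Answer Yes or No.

No

φ(317) = 317 − 1 = 316 = 2^2 · 79.
It suffices to check that the order of 131 is not a proper divisor of 316: compute 131^(316/q) for q ∈ {2, 79}.
131^158 ≡ 1 (mod 317)  [q = 2: ≡ 1 ✗]
131^4 ≡ 264 (mod 317)  [q = 79: ≢ 1 ✓]
The check at q = 2 fails, so 131 generates a proper subgroup.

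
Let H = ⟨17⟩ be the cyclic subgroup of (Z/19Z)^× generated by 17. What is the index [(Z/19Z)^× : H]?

2

Since 17 ∈ (Z/19Z)^×, its order divides φ(19) = 19 − 1 = 18 = 2 · 3^2.
Divisors of 18: 1, 2, 3, 6, 9, 18.
Evaluate successive powers at the divisors of 18:
17^1 ≡ 17
17^2 ≡ 4
17^3 ≡ 11
17^6 ≡ 7
17^9 ≡ 1
So ord_19(17) = 9, hence |⟨17⟩| = 9.
[(Z/19Z)^× : ⟨17⟩] = 18/9 = 2.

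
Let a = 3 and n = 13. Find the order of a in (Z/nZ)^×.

ord(3) | φ(13) = 13 − 1 = 12 = 2^2 · 3.
Divisors of 12: 1, 2, 3, 4, 6, 12.
Compute 3^d (mod 13) for the divisors d until we hit 1:
3^1 ≡ 3 (mod 13)
3^2 ≡ 9 (mod 13)
3^3 ≡ 1 (mod 13) ✓
Hence ord(3) = 3.

3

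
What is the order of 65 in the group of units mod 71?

By Lagrange's theorem, ord_71(65) divides φ(71) = 71 − 1 = 70 = 2 · 5 · 7.
Divisors of 70: 1, 2, 5, 7, 10, 14, 35, 70.
Evaluate successive powers at the divisors of 70:
65^1 ≡ 65
65^2 ≡ 36
65^5 ≡ 34
65^7 ≡ 17
65^10 ≡ 20
65^14 ≡ 5
65^35 ≡ 70
65^70 ≡ 1
The smallest such exponent is 70, so the order of 65 is 70.

70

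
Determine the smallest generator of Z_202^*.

3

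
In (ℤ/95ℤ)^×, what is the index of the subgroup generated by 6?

Since 6 ∈ (Z/95Z)^×, its order divides φ(95) = φ(5·19) = (5−1)·(19−1) = 4·18 = 72 = 2^3 · 3^2.
Divisors of 72: 1, 2, 3, 4, 6, 8, 9, 12, 18, 24, 36, 72.
Evaluate successive powers at the divisors of 72:
6^1 ≡ 6 (mod 95)
6^2 ≡ 36 (mod 95)
6^3 ≡ 26 (mod 95)
6^4 ≡ 61 (mod 95)
6^6 ≡ 11 (mod 95)
6^8 ≡ 16 (mod 95)
6^9 ≡ 1 (mod 95) ✓
Thus |⟨6⟩| = ord(6) = 9.
The index is φ(95) / ord(6) = 72 / 9 = 8.

8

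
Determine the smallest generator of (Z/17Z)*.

3

φ(17) = 17 − 1 = 16 = 2^4.
Test candidates g = 2, 3, … against the prime factors q ∈ {2} of φ(17): g is a generator iff g^(16/q) ≢ 1 for every such q.
g = 2: 2^8 ≡ 1 — hits 1, so not a primitive root.
g = 3: 3^8 ≡ 16 — none is 1, so 3 is a primitive root.
So 3 is the smallest generator of (Z/17Z)^×.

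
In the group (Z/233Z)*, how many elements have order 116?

φ(233) = 233 − 1 = 232 = 2^3 · 29.
(Z/233Z)^× is cyclic (|G| = 232); a cyclic group of order m has exactly φ(d) elements of each order d | m, and none otherwise.
116 = 2^2 · 29 divides 232, and φ(116) = 56.

56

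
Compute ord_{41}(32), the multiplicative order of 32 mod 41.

ord(32) | φ(41) = 41 − 1 = 40 = 2^3 · 5.
Divisors of 40: 1, 2, 4, 5, 8, 10, 20, 40.
Evaluate successive powers at the divisors of 40:
32^1 ≡ 32 (mod 41)
32^2 ≡ 40 (mod 41)
32^4 ≡ 1 (mod 41) ✓
Therefore the multiplicative order of 32 modulo 41 is 4.

4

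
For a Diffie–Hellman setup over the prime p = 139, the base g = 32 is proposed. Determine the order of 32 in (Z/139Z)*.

138

The order of 32 must divide φ(139) = 139 − 1 = 138 = 2 · 3 · 23.
Divisors of 138: 1, 2, 3, 6, 23, 46, 69, 138.
Evaluate successive powers at the divisors of 138:
32^1 ≡ 32 (mod 139)
32^2 ≡ 51 (mod 139)
32^3 ≡ 103 (mod 139)
32^6 ≡ 45 (mod 139)
32^23 ≡ 43 (mod 139)
32^46 ≡ 42 (mod 139)
32^69 ≡ 138 (mod 139)
32^138 ≡ 1 (mod 139) ✓
Hence ord(32) = 138.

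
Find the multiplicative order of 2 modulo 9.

6

By Lagrange's theorem, ord_9(2) divides φ(9) = φ(3^2) = 3·(3−1) = 6 = 2 · 3.
Divisors of 6: 1, 2, 3, 6.
Test each divisor d:
2^1 ≡ 2 (mod 9)
2^2 ≡ 4 (mod 9)
2^3 ≡ 8 (mod 9)
2^6 ≡ 1 (mod 9) ✓
The smallest such exponent is 6, so the order of 2 is 6.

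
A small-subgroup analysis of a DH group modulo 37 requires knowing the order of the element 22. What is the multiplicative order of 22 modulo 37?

Since 22 ∈ (Z/37Z)^×, its order divides φ(37) = 37 − 1 = 36 = 2^2 · 3^2.
Divisors of 36: 1, 2, 3, 4, 6, 9, 12, 18, 36.
Check 22^d mod 37 for each divisor in increasing order:
22^1 ≡ 22
22^2 ≡ 3
22^3 ≡ 29
22^4 ≡ 9
22^6 ≡ 27
22^9 ≡ 6
22^12 ≡ 26
22^18 ≡ 36
22^36 ≡ 1
So ord_37(22) = 36.

36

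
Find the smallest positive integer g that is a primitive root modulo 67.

2

φ(67) = 67 − 1 = 66 = 2 · 3 · 11.
Test candidates g = 2, 3, … against the prime factors q ∈ {2, 3, 11} of φ(67): g is a generator iff g^(66/q) ≢ 1 for every such q.
g = 2: 2^33 ≡ 66; 2^22 ≡ 37; 2^6 ≡ 64 — none is 1, so 2 is a primitive root.
So 2 is the smallest generator of (Z/67Z)^×.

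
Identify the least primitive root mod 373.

2

φ(373) = 373 − 1 = 372 = 2^2 · 3 · 31.
Test candidates g = 2, 3, … against the prime factors q ∈ {2, 3, 31} of φ(373): g is a generator iff g^(372/q) ≢ 1 for every such q.
g = 2: 2^186 ≡ 372; 2^124 ≡ 284; 2^12 ≡ 366 — none is 1, so 2 is a primitive root.
So 2 is the smallest generator of (Z/373Z)^×.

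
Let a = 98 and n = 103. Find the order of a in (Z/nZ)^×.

51

ord(98) | φ(103) = 103 − 1 = 102 = 2 · 3 · 17.
Divisors of 102: 1, 2, 3, 6, 17, 34, 51, 102.
Evaluate successive powers at the divisors of 102:
98^1 ≡ 98
98^2 ≡ 25
98^3 ≡ 81
98^6 ≡ 72
98^17 ≡ 46
98^34 ≡ 56
98^51 ≡ 1
So ord_103(98) = 51.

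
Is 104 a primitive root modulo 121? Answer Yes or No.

No

φ(121) = φ(11^2) = 11·(11−1) = 110 = 2 · 5 · 11.
104 is a primitive root mod 121 iff 104^(φ(121)/q) ≢ 1 for every prime q | φ(121), i.e. q ∈ {2, 5, 11}.
104^55 ≡ 1 (mod 121)  [q = 2: ≡ 1 ✗]
104^22 ≡ 3 (mod 121)  [q = 5: ≢ 1 ✓]
104^10 ≡ 34 (mod 121)  [q = 11: ≢ 1 ✓]
104^55 ≡ 1 shows ord(104) | 55, strictly less than φ(121); not a primitive root.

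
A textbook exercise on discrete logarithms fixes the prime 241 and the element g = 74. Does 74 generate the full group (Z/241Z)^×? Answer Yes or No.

Yes

φ(241) = 241 − 1 = 240 = 2^4 · 3 · 5.
74 is a primitive root mod 241 iff 74^(φ(241)/q) ≢ 1 for every prime q | φ(241), i.e. q ∈ {2, 3, 5}.
74^120 ≡ 240 (mod 241)  [q = 2: ≢ 1 ✓]
74^80 ≡ 225 (mod 241)  [q = 3: ≢ 1 ✓]
74^48 ≡ 205 (mod 241)  [q = 5: ≢ 1 ✓]
None equal 1, so ord_241(74) = 240: 74 is a primitive root.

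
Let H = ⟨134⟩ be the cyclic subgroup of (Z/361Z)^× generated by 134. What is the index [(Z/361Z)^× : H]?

By Lagrange's theorem, ord_361(134) divides φ(361) = φ(19^2) = 19·(19−1) = 342 = 2 · 3^2 · 19.
Divisors of 342: 1, 2, 3, 6, 9, 18, 19, 38, 57, 114, 171, 342.
Evaluate successive powers at the divisors of 342:
134^1 ≡ 134
134^2 ≡ 267
134^3 ≡ 39
134^6 ≡ 77
134^9 ≡ 115
134^18 ≡ 229
134^19 ≡ 1
The order of 134 is 19, so the subgroup it generates has 19 elements.
The index is φ(361) / ord(134) = 342 / 19 = 18.

18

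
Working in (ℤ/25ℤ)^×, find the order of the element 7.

4

The order of 7 must divide φ(25) = φ(5^2) = 5·(5−1) = 20 = 2^2 · 5.
Divisors of 20: 1, 2, 4, 5, 10, 20.
Evaluate successive powers at the divisors of 20:
7^1 ≡ 7 (mod 25)
7^2 ≡ 24 (mod 25)
7^4 ≡ 1 (mod 25) ✓
So ord_25(7) = 4.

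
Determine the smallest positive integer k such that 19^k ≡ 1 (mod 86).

By Lagrange's theorem, ord_86(19) divides φ(86) = φ(2)·φ(43) = 1·42 = 42 = 2 · 3 · 7.
Divisors of 42: 1, 2, 3, 6, 7, 14, 21, 42.
Compute 19^d (mod 86) for the divisors d until we hit 1:
19^1 ≡ 19
19^2 ≡ 17
19^3 ≡ 65
19^6 ≡ 11
19^7 ≡ 37
19^14 ≡ 79
19^21 ≡ 85
19^42 ≡ 1
The smallest such exponent is 42, so the order of 19 is 42.

42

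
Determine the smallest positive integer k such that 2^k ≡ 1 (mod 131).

130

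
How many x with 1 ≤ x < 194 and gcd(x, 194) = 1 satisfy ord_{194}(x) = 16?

φ(194) = φ(2)·φ(97) = 1·96 = 96 = 2^5 · 3.
Since (Z/194Z)^× is cyclic of order 96, the number of elements of order d is φ(d) when d | 96 and 0 otherwise.
16 = 2^4 divides 96, and φ(16) = 8.

8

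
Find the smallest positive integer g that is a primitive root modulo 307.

5

φ(307) = 307 − 1 = 306 = 2 · 3^2 · 17.
g is a primitive root iff g^(306/q) ≢ 1 (mod 307) for each prime q ∈ {2, 3, 17}.
g = 2: 2^153 ≡ 306; 2^102 ≡ 1 — hits 1, so not a primitive root.
g = 3: 3^153 ≡ 306; 3^102 ≡ 1 — hits 1, so not a primitive root.
g = 4: 4^153 ≡ 1 — hits 1, so not a primitive root.
g = 5: 5^153 ≡ 306; 5^102 ≡ 289; 5^18 ≡ 81 — none is 1, so 5 is a primitive root.
So 5 is the smallest generator of (Z/307Z)^×.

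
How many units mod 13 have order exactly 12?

4

φ(13) = 13 − 1 = 12 = 2^2 · 3.
In a cyclic group of order 12, there are φ(d) elements of order d for each divisor d of 12, and zero for non-divisors.
12 = 2^2 · 3 divides 12, and φ(12) = 4.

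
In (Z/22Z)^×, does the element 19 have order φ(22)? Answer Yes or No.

φ(22) = φ(2)·φ(11) = 1·10 = 10 = 2 · 5.
It suffices to check that the order of 19 is not a proper divisor of 10: compute 19^(10/q) for q ∈ {2, 5}.
19^5 ≡ 21 (mod 22)  [q = 2: ≢ 1 ✓]
19^2 ≡ 9 (mod 22)  [q = 5: ≢ 1 ✓]
None equal 1, so ord_22(19) = 10: 19 is a primitive root.

Yes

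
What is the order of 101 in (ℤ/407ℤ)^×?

30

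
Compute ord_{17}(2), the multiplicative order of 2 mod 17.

8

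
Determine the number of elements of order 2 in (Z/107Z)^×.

1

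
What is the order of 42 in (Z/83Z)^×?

82

By Lagrange's theorem, ord_83(42) divides φ(83) = 83 − 1 = 82 = 2 · 41.
Divisors of 82: 1, 2, 41, 82.
Check 42^d mod 83 for each divisor in increasing order:
42^1 ≡ 42 (mod 83)
42^2 ≡ 21 (mod 83)
42^41 ≡ 82 (mod 83)
42^82 ≡ 1 (mod 83) ✓
Hence ord(42) = 82.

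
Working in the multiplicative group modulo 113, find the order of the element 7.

14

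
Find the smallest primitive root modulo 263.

5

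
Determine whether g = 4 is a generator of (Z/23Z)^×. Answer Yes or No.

No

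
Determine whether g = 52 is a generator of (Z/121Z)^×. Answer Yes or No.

Yes

φ(121) = φ(11^2) = 11·(11−1) = 110 = 2 · 5 · 11.
52 is a primitive root mod 121 iff 52^(φ(121)/q) ≢ 1 for every prime q | φ(121), i.e. q ∈ {2, 5, 11}.
52^55 ≡ 120 (mod 121)  [q = 2: ≢ 1 ✓]
52^22 ≡ 9 (mod 121)  [q = 5: ≢ 1 ✓]
52^10 ≡ 100 (mod 121)  [q = 11: ≢ 1 ✓]
None equal 1, so ord_121(52) = 110: 52 is a primitive root.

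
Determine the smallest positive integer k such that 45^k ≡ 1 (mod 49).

42

The order of 45 must divide φ(49) = φ(7^2) = 7·(7−1) = 42 = 2 · 3 · 7.
Divisors of 42: 1, 2, 3, 6, 7, 14, 21, 42.
Check 45^d mod 49 for each divisor in increasing order:
45^1 ≡ 45 (mod 49)
45^2 ≡ 16 (mod 49)
45^3 ≡ 34 (mod 49)
45^6 ≡ 29 (mod 49)
45^7 ≡ 31 (mod 49)
45^14 ≡ 30 (mod 49)
45^21 ≡ 48 (mod 49)
45^42 ≡ 1 (mod 49) ✓
The smallest such exponent is 42, so the order of 45 is 42.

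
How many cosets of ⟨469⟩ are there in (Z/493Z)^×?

4

Since 469 ∈ (Z/493Z)^×, its order divides φ(493) = φ(17·29) = (17−1)·(29−1) = 16·28 = 448 = 2^6 · 7.
Divisors of 448: 1, 2, 4, 7, 8, 14, 16, 28, 32, 56, 64, 112, 224, 448.
Compute 469^d (mod 493) for the divisors d until we hit 1:
469^1 ≡ 469 (mod 493)
469^2 ≡ 83 (mod 493)
469^4 ≡ 480 (mod 493)
469^7 ≡ 260 (mod 493)
469^8 ≡ 169 (mod 493)
469^14 ≡ 59 (mod 493)
469^16 ≡ 460 (mod 493)
469^28 ≡ 30 (mod 493)
469^32 ≡ 103 (mod 493)
469^56 ≡ 407 (mod 493)
469^64 ≡ 256 (mod 493)
469^112 ≡ 1 (mod 493) ✓
Thus |⟨469⟩| = ord(469) = 112.
[(Z/493Z)^× : ⟨469⟩] = 448/112 = 4.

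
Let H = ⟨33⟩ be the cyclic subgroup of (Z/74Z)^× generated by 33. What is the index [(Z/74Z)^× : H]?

4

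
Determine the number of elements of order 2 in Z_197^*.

φ(197) = 197 − 1 = 196 = 2^2 · 7^2.
Since (Z/197Z)^× is cyclic of order 196, the number of elements of order d is φ(d) when d | 196 and 0 otherwise.
2 | 196, and φ(2) = 2 − 1 = 1.

1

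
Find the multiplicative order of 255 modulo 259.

18

The order of 255 must divide φ(259) = φ(7·37) = (7−1)·(37−1) = 6·36 = 216 = 2^3 · 3^3.
Divisors of 216: 1, 2, 3, 4, 6, 8, 9, 12, 18, 24, 27, 36, 54, 72, 108, 216.
Test each divisor d:
255^1 ≡ 255 (mod 259)
255^2 ≡ 16 (mod 259)
255^3 ≡ 195 (mod 259)
255^4 ≡ 256 (mod 259)
255^6 ≡ 211 (mod 259)
255^8 ≡ 9 (mod 259)
255^9 ≡ 223 (mod 259)
255^12 ≡ 232 (mod 259)
255^18 ≡ 1 (mod 259) ✓
Therefore the multiplicative order of 255 modulo 259 is 18.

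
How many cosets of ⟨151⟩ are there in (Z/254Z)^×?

7

ord(151) | φ(254) = φ(2)·φ(127) = 1·126 = 126 = 2 · 3^2 · 7.
Divisors of 126: 1, 2, 3, 6, 7, 9, 14, 18, 21, 42, 63, 126.
Test each divisor d:
151^1 ≡ 151
151^2 ≡ 195
151^3 ≡ 235
151^6 ≡ 107
151^7 ≡ 155
151^9 ≡ 253
151^14 ≡ 149
151^18 ≡ 1
Thus |⟨151⟩| = ord(151) = 18.
The index is φ(254) / ord(151) = 126 / 18 = 7.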